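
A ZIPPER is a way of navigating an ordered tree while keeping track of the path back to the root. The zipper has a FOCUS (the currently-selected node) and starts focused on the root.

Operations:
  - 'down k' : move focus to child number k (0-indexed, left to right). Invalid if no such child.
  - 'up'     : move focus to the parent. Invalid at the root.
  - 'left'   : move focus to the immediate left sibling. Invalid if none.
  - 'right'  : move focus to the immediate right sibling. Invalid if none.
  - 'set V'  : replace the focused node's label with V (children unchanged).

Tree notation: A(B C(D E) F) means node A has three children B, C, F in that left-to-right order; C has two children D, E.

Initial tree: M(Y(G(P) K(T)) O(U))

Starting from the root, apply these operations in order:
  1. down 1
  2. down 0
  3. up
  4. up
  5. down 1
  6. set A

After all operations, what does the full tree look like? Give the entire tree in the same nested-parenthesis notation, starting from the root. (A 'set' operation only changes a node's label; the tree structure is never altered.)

Answer: M(Y(G(P) K(T)) A(U))

Derivation:
Step 1 (down 1): focus=O path=1 depth=1 children=['U'] left=['Y'] right=[] parent=M
Step 2 (down 0): focus=U path=1/0 depth=2 children=[] left=[] right=[] parent=O
Step 3 (up): focus=O path=1 depth=1 children=['U'] left=['Y'] right=[] parent=M
Step 4 (up): focus=M path=root depth=0 children=['Y', 'O'] (at root)
Step 5 (down 1): focus=O path=1 depth=1 children=['U'] left=['Y'] right=[] parent=M
Step 6 (set A): focus=A path=1 depth=1 children=['U'] left=['Y'] right=[] parent=M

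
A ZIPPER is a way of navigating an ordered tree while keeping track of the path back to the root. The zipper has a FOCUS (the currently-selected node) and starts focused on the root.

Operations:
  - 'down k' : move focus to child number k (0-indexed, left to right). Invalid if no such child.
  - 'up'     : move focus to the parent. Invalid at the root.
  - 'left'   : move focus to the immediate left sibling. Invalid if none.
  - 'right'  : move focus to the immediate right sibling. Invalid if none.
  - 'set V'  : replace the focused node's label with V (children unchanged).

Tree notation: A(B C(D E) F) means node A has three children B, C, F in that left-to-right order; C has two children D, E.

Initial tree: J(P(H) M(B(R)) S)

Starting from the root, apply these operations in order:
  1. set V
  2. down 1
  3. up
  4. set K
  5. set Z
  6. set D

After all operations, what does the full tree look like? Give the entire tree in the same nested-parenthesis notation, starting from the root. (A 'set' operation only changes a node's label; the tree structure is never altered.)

Answer: D(P(H) M(B(R)) S)

Derivation:
Step 1 (set V): focus=V path=root depth=0 children=['P', 'M', 'S'] (at root)
Step 2 (down 1): focus=M path=1 depth=1 children=['B'] left=['P'] right=['S'] parent=V
Step 3 (up): focus=V path=root depth=0 children=['P', 'M', 'S'] (at root)
Step 4 (set K): focus=K path=root depth=0 children=['P', 'M', 'S'] (at root)
Step 5 (set Z): focus=Z path=root depth=0 children=['P', 'M', 'S'] (at root)
Step 6 (set D): focus=D path=root depth=0 children=['P', 'M', 'S'] (at root)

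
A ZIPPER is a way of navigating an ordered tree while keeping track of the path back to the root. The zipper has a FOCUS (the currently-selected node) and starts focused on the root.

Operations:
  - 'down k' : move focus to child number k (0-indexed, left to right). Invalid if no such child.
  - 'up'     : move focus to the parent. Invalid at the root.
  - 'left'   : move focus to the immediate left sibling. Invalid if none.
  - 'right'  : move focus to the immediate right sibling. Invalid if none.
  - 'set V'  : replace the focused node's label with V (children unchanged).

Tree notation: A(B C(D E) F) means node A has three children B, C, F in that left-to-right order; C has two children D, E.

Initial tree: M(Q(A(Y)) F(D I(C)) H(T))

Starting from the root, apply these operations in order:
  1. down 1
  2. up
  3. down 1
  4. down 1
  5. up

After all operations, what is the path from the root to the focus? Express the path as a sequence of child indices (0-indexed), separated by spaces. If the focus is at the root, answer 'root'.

Step 1 (down 1): focus=F path=1 depth=1 children=['D', 'I'] left=['Q'] right=['H'] parent=M
Step 2 (up): focus=M path=root depth=0 children=['Q', 'F', 'H'] (at root)
Step 3 (down 1): focus=F path=1 depth=1 children=['D', 'I'] left=['Q'] right=['H'] parent=M
Step 4 (down 1): focus=I path=1/1 depth=2 children=['C'] left=['D'] right=[] parent=F
Step 5 (up): focus=F path=1 depth=1 children=['D', 'I'] left=['Q'] right=['H'] parent=M

Answer: 1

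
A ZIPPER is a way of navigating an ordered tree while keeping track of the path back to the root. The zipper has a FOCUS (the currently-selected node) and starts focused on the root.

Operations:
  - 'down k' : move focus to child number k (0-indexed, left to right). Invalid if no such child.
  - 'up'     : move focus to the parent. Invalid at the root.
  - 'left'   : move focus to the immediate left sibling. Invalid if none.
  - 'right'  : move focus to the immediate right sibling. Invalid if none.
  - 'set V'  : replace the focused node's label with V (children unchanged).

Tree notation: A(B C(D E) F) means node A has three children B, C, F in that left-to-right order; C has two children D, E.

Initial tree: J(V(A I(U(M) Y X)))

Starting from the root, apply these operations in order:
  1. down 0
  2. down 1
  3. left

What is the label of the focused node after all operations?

Answer: A

Derivation:
Step 1 (down 0): focus=V path=0 depth=1 children=['A', 'I'] left=[] right=[] parent=J
Step 2 (down 1): focus=I path=0/1 depth=2 children=['U', 'Y', 'X'] left=['A'] right=[] parent=V
Step 3 (left): focus=A path=0/0 depth=2 children=[] left=[] right=['I'] parent=V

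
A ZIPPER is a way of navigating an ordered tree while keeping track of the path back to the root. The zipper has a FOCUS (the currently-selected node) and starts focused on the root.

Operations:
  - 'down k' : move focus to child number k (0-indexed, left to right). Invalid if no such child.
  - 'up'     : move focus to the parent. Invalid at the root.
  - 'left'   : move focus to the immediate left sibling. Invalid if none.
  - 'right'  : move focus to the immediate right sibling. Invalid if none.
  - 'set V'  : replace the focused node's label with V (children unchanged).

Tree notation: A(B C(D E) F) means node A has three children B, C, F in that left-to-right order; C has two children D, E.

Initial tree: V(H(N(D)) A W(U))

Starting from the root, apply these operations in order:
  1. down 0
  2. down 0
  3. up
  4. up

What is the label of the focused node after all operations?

Step 1 (down 0): focus=H path=0 depth=1 children=['N'] left=[] right=['A', 'W'] parent=V
Step 2 (down 0): focus=N path=0/0 depth=2 children=['D'] left=[] right=[] parent=H
Step 3 (up): focus=H path=0 depth=1 children=['N'] left=[] right=['A', 'W'] parent=V
Step 4 (up): focus=V path=root depth=0 children=['H', 'A', 'W'] (at root)

Answer: V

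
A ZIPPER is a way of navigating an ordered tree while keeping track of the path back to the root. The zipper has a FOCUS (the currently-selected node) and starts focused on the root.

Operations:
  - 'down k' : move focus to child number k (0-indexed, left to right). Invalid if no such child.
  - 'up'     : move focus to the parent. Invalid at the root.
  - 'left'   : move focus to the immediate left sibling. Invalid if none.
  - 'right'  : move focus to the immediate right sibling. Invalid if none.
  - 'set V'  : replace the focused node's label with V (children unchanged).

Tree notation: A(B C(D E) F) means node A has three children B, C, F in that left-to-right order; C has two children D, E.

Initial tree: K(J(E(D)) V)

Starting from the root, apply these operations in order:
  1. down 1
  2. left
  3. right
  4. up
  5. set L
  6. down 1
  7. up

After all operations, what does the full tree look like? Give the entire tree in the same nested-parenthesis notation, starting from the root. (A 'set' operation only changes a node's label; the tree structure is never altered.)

Step 1 (down 1): focus=V path=1 depth=1 children=[] left=['J'] right=[] parent=K
Step 2 (left): focus=J path=0 depth=1 children=['E'] left=[] right=['V'] parent=K
Step 3 (right): focus=V path=1 depth=1 children=[] left=['J'] right=[] parent=K
Step 4 (up): focus=K path=root depth=0 children=['J', 'V'] (at root)
Step 5 (set L): focus=L path=root depth=0 children=['J', 'V'] (at root)
Step 6 (down 1): focus=V path=1 depth=1 children=[] left=['J'] right=[] parent=L
Step 7 (up): focus=L path=root depth=0 children=['J', 'V'] (at root)

Answer: L(J(E(D)) V)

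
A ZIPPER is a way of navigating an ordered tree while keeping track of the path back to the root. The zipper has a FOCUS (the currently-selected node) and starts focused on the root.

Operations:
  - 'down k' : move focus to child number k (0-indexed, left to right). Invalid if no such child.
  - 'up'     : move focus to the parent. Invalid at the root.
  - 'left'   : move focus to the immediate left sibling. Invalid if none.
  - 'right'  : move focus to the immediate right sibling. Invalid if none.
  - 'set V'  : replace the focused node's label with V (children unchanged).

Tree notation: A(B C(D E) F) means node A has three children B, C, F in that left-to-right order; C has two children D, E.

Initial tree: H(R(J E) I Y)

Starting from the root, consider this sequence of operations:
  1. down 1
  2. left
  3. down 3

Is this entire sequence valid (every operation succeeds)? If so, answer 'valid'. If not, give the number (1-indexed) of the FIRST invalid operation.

Answer: 3

Derivation:
Step 1 (down 1): focus=I path=1 depth=1 children=[] left=['R'] right=['Y'] parent=H
Step 2 (left): focus=R path=0 depth=1 children=['J', 'E'] left=[] right=['I', 'Y'] parent=H
Step 3 (down 3): INVALID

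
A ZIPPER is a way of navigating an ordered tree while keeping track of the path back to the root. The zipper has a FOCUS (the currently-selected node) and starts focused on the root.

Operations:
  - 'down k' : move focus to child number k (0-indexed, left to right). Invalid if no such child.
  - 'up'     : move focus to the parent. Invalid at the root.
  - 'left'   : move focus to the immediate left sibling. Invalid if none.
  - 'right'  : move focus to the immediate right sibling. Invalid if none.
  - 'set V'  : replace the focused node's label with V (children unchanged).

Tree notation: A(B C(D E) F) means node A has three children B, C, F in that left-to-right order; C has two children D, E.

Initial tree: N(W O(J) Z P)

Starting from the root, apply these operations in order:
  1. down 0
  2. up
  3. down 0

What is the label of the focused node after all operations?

Answer: W

Derivation:
Step 1 (down 0): focus=W path=0 depth=1 children=[] left=[] right=['O', 'Z', 'P'] parent=N
Step 2 (up): focus=N path=root depth=0 children=['W', 'O', 'Z', 'P'] (at root)
Step 3 (down 0): focus=W path=0 depth=1 children=[] left=[] right=['O', 'Z', 'P'] parent=N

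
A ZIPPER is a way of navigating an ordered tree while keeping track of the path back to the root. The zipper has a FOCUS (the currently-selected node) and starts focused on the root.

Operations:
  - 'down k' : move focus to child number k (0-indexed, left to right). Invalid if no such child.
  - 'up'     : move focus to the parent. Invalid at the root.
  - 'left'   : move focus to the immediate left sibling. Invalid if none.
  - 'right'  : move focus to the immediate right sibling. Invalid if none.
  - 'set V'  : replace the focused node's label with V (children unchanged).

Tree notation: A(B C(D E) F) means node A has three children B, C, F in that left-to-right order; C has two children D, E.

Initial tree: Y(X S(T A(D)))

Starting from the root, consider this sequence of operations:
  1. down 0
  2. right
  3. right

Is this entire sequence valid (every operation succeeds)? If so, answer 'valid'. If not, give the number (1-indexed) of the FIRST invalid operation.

Answer: 3

Derivation:
Step 1 (down 0): focus=X path=0 depth=1 children=[] left=[] right=['S'] parent=Y
Step 2 (right): focus=S path=1 depth=1 children=['T', 'A'] left=['X'] right=[] parent=Y
Step 3 (right): INVALID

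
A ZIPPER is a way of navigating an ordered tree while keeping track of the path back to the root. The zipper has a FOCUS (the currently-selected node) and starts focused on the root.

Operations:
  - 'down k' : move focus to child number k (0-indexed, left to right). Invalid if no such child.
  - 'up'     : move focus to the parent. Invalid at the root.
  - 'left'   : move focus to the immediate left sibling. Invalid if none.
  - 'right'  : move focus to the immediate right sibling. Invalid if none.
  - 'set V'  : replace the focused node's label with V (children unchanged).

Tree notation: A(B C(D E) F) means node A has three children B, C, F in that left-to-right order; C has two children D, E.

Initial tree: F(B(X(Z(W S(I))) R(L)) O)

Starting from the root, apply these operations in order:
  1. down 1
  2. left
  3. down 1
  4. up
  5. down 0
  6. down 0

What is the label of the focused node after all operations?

Step 1 (down 1): focus=O path=1 depth=1 children=[] left=['B'] right=[] parent=F
Step 2 (left): focus=B path=0 depth=1 children=['X', 'R'] left=[] right=['O'] parent=F
Step 3 (down 1): focus=R path=0/1 depth=2 children=['L'] left=['X'] right=[] parent=B
Step 4 (up): focus=B path=0 depth=1 children=['X', 'R'] left=[] right=['O'] parent=F
Step 5 (down 0): focus=X path=0/0 depth=2 children=['Z'] left=[] right=['R'] parent=B
Step 6 (down 0): focus=Z path=0/0/0 depth=3 children=['W', 'S'] left=[] right=[] parent=X

Answer: Z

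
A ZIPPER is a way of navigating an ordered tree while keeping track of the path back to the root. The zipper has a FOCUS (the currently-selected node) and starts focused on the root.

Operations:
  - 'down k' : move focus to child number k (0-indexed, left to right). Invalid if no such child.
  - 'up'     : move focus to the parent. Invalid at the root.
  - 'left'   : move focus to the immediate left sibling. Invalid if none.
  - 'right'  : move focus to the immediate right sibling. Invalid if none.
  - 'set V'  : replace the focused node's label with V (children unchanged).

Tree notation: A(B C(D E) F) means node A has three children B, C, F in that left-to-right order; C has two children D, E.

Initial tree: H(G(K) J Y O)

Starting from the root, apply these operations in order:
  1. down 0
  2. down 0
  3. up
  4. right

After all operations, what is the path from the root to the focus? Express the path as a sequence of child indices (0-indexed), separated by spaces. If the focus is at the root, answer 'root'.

Answer: 1

Derivation:
Step 1 (down 0): focus=G path=0 depth=1 children=['K'] left=[] right=['J', 'Y', 'O'] parent=H
Step 2 (down 0): focus=K path=0/0 depth=2 children=[] left=[] right=[] parent=G
Step 3 (up): focus=G path=0 depth=1 children=['K'] left=[] right=['J', 'Y', 'O'] parent=H
Step 4 (right): focus=J path=1 depth=1 children=[] left=['G'] right=['Y', 'O'] parent=H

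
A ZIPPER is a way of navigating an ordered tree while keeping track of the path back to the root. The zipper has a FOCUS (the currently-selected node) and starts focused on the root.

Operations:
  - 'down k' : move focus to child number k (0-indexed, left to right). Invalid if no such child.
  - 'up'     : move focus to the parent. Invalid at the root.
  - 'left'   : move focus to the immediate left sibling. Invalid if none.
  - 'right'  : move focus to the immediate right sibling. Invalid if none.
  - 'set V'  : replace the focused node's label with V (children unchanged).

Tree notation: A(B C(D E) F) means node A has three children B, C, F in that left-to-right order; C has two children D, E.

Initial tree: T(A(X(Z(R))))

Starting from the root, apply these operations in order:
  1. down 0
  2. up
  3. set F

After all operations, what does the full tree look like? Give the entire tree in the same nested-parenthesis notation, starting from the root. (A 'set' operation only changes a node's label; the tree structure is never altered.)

Answer: F(A(X(Z(R))))

Derivation:
Step 1 (down 0): focus=A path=0 depth=1 children=['X'] left=[] right=[] parent=T
Step 2 (up): focus=T path=root depth=0 children=['A'] (at root)
Step 3 (set F): focus=F path=root depth=0 children=['A'] (at root)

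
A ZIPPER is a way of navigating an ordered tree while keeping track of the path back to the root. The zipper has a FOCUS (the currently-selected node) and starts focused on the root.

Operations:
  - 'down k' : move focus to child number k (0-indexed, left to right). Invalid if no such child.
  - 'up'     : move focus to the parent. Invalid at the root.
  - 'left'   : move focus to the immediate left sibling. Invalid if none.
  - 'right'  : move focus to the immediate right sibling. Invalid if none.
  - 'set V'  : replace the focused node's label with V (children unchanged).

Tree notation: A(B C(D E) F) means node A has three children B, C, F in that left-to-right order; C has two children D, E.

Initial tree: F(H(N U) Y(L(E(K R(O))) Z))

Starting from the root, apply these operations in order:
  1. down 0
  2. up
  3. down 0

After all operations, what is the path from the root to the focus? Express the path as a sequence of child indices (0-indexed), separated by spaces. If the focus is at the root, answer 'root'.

Answer: 0

Derivation:
Step 1 (down 0): focus=H path=0 depth=1 children=['N', 'U'] left=[] right=['Y'] parent=F
Step 2 (up): focus=F path=root depth=0 children=['H', 'Y'] (at root)
Step 3 (down 0): focus=H path=0 depth=1 children=['N', 'U'] left=[] right=['Y'] parent=F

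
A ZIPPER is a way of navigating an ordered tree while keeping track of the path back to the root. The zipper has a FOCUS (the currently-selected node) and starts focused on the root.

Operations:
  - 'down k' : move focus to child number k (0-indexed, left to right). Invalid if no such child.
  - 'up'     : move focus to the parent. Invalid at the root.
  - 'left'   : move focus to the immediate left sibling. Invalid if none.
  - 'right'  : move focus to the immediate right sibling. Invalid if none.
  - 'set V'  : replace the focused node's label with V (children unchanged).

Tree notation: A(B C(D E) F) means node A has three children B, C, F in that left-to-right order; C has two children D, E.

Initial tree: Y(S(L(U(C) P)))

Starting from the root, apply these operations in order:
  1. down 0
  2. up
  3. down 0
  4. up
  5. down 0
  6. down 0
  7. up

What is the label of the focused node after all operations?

Answer: S

Derivation:
Step 1 (down 0): focus=S path=0 depth=1 children=['L'] left=[] right=[] parent=Y
Step 2 (up): focus=Y path=root depth=0 children=['S'] (at root)
Step 3 (down 0): focus=S path=0 depth=1 children=['L'] left=[] right=[] parent=Y
Step 4 (up): focus=Y path=root depth=0 children=['S'] (at root)
Step 5 (down 0): focus=S path=0 depth=1 children=['L'] left=[] right=[] parent=Y
Step 6 (down 0): focus=L path=0/0 depth=2 children=['U', 'P'] left=[] right=[] parent=S
Step 7 (up): focus=S path=0 depth=1 children=['L'] left=[] right=[] parent=Y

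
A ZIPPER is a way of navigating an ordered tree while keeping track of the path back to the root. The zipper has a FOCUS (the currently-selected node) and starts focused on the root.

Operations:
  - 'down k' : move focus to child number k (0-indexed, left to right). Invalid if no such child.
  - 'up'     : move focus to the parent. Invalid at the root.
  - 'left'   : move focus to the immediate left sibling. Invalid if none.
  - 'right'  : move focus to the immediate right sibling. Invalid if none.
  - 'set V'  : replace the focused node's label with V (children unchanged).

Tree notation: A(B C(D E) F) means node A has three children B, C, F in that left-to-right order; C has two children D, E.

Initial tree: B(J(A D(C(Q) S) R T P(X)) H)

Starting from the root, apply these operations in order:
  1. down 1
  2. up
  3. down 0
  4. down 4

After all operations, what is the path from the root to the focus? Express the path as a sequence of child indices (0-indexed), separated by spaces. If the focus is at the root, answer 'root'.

Answer: 0 4

Derivation:
Step 1 (down 1): focus=H path=1 depth=1 children=[] left=['J'] right=[] parent=B
Step 2 (up): focus=B path=root depth=0 children=['J', 'H'] (at root)
Step 3 (down 0): focus=J path=0 depth=1 children=['A', 'D', 'R', 'T', 'P'] left=[] right=['H'] parent=B
Step 4 (down 4): focus=P path=0/4 depth=2 children=['X'] left=['A', 'D', 'R', 'T'] right=[] parent=J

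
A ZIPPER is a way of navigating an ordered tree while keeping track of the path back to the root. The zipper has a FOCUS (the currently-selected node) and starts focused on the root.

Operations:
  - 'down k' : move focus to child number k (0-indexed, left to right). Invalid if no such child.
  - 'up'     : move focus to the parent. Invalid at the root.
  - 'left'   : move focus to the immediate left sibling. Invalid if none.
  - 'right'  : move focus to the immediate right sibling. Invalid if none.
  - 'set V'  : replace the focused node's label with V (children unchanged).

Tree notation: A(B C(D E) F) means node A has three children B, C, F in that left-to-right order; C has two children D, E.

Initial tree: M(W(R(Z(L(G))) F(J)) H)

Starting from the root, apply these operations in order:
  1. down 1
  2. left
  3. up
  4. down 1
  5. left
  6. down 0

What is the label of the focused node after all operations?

Answer: R

Derivation:
Step 1 (down 1): focus=H path=1 depth=1 children=[] left=['W'] right=[] parent=M
Step 2 (left): focus=W path=0 depth=1 children=['R', 'F'] left=[] right=['H'] parent=M
Step 3 (up): focus=M path=root depth=0 children=['W', 'H'] (at root)
Step 4 (down 1): focus=H path=1 depth=1 children=[] left=['W'] right=[] parent=M
Step 5 (left): focus=W path=0 depth=1 children=['R', 'F'] left=[] right=['H'] parent=M
Step 6 (down 0): focus=R path=0/0 depth=2 children=['Z'] left=[] right=['F'] parent=W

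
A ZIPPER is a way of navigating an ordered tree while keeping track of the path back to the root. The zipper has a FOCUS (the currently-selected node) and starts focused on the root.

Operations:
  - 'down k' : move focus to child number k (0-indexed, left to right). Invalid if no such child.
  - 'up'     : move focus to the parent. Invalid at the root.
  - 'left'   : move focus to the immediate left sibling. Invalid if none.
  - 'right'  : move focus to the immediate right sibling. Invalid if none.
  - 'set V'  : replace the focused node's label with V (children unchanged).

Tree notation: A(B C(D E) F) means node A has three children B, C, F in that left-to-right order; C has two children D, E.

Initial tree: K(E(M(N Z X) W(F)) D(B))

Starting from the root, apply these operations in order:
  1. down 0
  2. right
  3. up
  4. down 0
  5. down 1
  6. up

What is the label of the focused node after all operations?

Answer: E

Derivation:
Step 1 (down 0): focus=E path=0 depth=1 children=['M', 'W'] left=[] right=['D'] parent=K
Step 2 (right): focus=D path=1 depth=1 children=['B'] left=['E'] right=[] parent=K
Step 3 (up): focus=K path=root depth=0 children=['E', 'D'] (at root)
Step 4 (down 0): focus=E path=0 depth=1 children=['M', 'W'] left=[] right=['D'] parent=K
Step 5 (down 1): focus=W path=0/1 depth=2 children=['F'] left=['M'] right=[] parent=E
Step 6 (up): focus=E path=0 depth=1 children=['M', 'W'] left=[] right=['D'] parent=K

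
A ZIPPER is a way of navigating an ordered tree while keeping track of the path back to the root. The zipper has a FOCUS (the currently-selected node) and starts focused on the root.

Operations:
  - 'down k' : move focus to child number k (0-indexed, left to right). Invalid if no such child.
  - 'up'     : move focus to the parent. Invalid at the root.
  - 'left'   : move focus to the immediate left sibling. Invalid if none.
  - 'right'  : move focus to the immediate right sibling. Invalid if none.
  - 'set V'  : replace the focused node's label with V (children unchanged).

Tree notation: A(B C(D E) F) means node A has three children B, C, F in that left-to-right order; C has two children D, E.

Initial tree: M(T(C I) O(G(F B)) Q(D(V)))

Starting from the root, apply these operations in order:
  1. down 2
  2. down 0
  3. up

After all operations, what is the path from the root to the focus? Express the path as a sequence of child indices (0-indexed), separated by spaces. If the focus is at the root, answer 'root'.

Answer: 2

Derivation:
Step 1 (down 2): focus=Q path=2 depth=1 children=['D'] left=['T', 'O'] right=[] parent=M
Step 2 (down 0): focus=D path=2/0 depth=2 children=['V'] left=[] right=[] parent=Q
Step 3 (up): focus=Q path=2 depth=1 children=['D'] left=['T', 'O'] right=[] parent=M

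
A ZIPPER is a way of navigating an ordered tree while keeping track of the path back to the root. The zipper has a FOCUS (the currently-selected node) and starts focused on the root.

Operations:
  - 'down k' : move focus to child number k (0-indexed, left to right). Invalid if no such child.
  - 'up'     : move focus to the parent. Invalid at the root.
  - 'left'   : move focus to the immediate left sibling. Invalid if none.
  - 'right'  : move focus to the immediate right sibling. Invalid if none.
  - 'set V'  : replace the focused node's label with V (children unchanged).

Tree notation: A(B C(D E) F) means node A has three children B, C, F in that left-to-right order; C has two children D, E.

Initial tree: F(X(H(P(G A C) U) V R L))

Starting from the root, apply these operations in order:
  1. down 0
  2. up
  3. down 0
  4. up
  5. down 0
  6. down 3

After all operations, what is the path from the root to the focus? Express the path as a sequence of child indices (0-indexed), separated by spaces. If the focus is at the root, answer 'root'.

Answer: 0 3

Derivation:
Step 1 (down 0): focus=X path=0 depth=1 children=['H', 'V', 'R', 'L'] left=[] right=[] parent=F
Step 2 (up): focus=F path=root depth=0 children=['X'] (at root)
Step 3 (down 0): focus=X path=0 depth=1 children=['H', 'V', 'R', 'L'] left=[] right=[] parent=F
Step 4 (up): focus=F path=root depth=0 children=['X'] (at root)
Step 5 (down 0): focus=X path=0 depth=1 children=['H', 'V', 'R', 'L'] left=[] right=[] parent=F
Step 6 (down 3): focus=L path=0/3 depth=2 children=[] left=['H', 'V', 'R'] right=[] parent=X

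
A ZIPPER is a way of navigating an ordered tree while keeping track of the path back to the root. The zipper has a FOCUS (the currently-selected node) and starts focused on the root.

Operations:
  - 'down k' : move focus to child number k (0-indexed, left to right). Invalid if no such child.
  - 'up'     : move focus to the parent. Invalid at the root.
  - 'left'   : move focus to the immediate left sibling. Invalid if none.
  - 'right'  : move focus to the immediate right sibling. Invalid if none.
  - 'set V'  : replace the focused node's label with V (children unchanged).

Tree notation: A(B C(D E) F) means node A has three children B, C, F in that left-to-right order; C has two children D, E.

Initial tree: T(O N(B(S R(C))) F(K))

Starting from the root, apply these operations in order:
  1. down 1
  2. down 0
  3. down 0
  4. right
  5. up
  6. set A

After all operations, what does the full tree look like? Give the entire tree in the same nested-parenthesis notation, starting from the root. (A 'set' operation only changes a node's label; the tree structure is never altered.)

Answer: T(O N(A(S R(C))) F(K))

Derivation:
Step 1 (down 1): focus=N path=1 depth=1 children=['B'] left=['O'] right=['F'] parent=T
Step 2 (down 0): focus=B path=1/0 depth=2 children=['S', 'R'] left=[] right=[] parent=N
Step 3 (down 0): focus=S path=1/0/0 depth=3 children=[] left=[] right=['R'] parent=B
Step 4 (right): focus=R path=1/0/1 depth=3 children=['C'] left=['S'] right=[] parent=B
Step 5 (up): focus=B path=1/0 depth=2 children=['S', 'R'] left=[] right=[] parent=N
Step 6 (set A): focus=A path=1/0 depth=2 children=['S', 'R'] left=[] right=[] parent=N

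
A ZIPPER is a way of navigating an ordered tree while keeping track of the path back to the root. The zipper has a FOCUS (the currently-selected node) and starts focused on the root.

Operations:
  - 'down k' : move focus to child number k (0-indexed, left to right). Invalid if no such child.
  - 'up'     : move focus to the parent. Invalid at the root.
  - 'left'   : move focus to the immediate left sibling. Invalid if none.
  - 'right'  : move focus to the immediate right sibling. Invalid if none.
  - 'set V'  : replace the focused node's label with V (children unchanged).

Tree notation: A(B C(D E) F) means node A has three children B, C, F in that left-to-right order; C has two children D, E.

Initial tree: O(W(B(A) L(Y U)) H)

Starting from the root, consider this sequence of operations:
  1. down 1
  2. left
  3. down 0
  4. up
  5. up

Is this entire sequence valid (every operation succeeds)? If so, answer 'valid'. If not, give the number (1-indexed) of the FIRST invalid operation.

Step 1 (down 1): focus=H path=1 depth=1 children=[] left=['W'] right=[] parent=O
Step 2 (left): focus=W path=0 depth=1 children=['B', 'L'] left=[] right=['H'] parent=O
Step 3 (down 0): focus=B path=0/0 depth=2 children=['A'] left=[] right=['L'] parent=W
Step 4 (up): focus=W path=0 depth=1 children=['B', 'L'] left=[] right=['H'] parent=O
Step 5 (up): focus=O path=root depth=0 children=['W', 'H'] (at root)

Answer: valid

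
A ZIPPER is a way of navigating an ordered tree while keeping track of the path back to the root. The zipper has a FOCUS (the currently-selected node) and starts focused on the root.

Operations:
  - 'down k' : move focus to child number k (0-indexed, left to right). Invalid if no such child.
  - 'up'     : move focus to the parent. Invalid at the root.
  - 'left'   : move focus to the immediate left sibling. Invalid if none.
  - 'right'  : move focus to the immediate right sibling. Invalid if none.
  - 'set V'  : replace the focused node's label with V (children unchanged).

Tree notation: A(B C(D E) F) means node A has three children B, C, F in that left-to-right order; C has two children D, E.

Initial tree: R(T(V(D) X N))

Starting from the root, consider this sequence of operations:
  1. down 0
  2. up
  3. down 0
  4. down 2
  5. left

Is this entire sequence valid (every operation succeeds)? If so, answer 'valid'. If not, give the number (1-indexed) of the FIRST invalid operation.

Answer: valid

Derivation:
Step 1 (down 0): focus=T path=0 depth=1 children=['V', 'X', 'N'] left=[] right=[] parent=R
Step 2 (up): focus=R path=root depth=0 children=['T'] (at root)
Step 3 (down 0): focus=T path=0 depth=1 children=['V', 'X', 'N'] left=[] right=[] parent=R
Step 4 (down 2): focus=N path=0/2 depth=2 children=[] left=['V', 'X'] right=[] parent=T
Step 5 (left): focus=X path=0/1 depth=2 children=[] left=['V'] right=['N'] parent=T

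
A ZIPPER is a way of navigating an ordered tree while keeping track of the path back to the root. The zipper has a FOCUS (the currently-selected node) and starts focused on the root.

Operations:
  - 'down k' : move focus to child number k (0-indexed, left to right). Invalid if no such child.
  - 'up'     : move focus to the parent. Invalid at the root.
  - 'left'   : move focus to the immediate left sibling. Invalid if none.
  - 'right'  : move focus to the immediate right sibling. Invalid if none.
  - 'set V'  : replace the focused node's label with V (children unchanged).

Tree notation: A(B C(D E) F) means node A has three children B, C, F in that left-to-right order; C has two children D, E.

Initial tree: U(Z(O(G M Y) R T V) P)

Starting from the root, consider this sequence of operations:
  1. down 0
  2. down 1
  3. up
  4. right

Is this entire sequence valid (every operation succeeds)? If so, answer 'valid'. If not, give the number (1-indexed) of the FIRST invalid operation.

Answer: valid

Derivation:
Step 1 (down 0): focus=Z path=0 depth=1 children=['O', 'R', 'T', 'V'] left=[] right=['P'] parent=U
Step 2 (down 1): focus=R path=0/1 depth=2 children=[] left=['O'] right=['T', 'V'] parent=Z
Step 3 (up): focus=Z path=0 depth=1 children=['O', 'R', 'T', 'V'] left=[] right=['P'] parent=U
Step 4 (right): focus=P path=1 depth=1 children=[] left=['Z'] right=[] parent=U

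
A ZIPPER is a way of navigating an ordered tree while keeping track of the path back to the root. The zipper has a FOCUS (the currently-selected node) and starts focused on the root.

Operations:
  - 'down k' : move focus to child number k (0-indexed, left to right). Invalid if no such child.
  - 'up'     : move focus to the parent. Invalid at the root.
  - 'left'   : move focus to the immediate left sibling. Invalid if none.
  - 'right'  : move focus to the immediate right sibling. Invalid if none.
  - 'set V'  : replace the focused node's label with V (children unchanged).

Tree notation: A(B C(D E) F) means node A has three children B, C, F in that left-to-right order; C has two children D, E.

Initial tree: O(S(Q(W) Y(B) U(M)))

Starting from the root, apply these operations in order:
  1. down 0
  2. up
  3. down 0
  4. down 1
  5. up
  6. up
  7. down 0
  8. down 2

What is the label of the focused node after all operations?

Step 1 (down 0): focus=S path=0 depth=1 children=['Q', 'Y', 'U'] left=[] right=[] parent=O
Step 2 (up): focus=O path=root depth=0 children=['S'] (at root)
Step 3 (down 0): focus=S path=0 depth=1 children=['Q', 'Y', 'U'] left=[] right=[] parent=O
Step 4 (down 1): focus=Y path=0/1 depth=2 children=['B'] left=['Q'] right=['U'] parent=S
Step 5 (up): focus=S path=0 depth=1 children=['Q', 'Y', 'U'] left=[] right=[] parent=O
Step 6 (up): focus=O path=root depth=0 children=['S'] (at root)
Step 7 (down 0): focus=S path=0 depth=1 children=['Q', 'Y', 'U'] left=[] right=[] parent=O
Step 8 (down 2): focus=U path=0/2 depth=2 children=['M'] left=['Q', 'Y'] right=[] parent=S

Answer: U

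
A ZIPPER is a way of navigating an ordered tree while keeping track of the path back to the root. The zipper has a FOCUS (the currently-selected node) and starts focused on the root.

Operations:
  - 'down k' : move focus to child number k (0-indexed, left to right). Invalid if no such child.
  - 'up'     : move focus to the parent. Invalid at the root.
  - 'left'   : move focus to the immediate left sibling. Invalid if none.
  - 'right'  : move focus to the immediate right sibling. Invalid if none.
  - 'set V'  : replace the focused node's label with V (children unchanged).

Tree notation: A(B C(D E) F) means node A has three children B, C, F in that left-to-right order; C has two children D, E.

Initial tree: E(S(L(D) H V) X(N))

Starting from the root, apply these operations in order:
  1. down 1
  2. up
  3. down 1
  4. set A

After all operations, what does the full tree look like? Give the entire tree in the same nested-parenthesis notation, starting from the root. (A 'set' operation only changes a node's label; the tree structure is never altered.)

Step 1 (down 1): focus=X path=1 depth=1 children=['N'] left=['S'] right=[] parent=E
Step 2 (up): focus=E path=root depth=0 children=['S', 'X'] (at root)
Step 3 (down 1): focus=X path=1 depth=1 children=['N'] left=['S'] right=[] parent=E
Step 4 (set A): focus=A path=1 depth=1 children=['N'] left=['S'] right=[] parent=E

Answer: E(S(L(D) H V) A(N))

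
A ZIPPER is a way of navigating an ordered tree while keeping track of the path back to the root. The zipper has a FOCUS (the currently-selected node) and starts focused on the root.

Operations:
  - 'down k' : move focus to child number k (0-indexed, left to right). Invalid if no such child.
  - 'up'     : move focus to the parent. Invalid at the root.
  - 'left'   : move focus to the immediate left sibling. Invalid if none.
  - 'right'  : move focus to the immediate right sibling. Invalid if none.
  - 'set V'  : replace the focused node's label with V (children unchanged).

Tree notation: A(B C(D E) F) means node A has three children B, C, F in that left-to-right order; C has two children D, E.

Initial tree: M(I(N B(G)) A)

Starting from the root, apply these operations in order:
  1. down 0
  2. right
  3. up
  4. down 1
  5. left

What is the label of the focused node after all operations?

Answer: I

Derivation:
Step 1 (down 0): focus=I path=0 depth=1 children=['N', 'B'] left=[] right=['A'] parent=M
Step 2 (right): focus=A path=1 depth=1 children=[] left=['I'] right=[] parent=M
Step 3 (up): focus=M path=root depth=0 children=['I', 'A'] (at root)
Step 4 (down 1): focus=A path=1 depth=1 children=[] left=['I'] right=[] parent=M
Step 5 (left): focus=I path=0 depth=1 children=['N', 'B'] left=[] right=['A'] parent=M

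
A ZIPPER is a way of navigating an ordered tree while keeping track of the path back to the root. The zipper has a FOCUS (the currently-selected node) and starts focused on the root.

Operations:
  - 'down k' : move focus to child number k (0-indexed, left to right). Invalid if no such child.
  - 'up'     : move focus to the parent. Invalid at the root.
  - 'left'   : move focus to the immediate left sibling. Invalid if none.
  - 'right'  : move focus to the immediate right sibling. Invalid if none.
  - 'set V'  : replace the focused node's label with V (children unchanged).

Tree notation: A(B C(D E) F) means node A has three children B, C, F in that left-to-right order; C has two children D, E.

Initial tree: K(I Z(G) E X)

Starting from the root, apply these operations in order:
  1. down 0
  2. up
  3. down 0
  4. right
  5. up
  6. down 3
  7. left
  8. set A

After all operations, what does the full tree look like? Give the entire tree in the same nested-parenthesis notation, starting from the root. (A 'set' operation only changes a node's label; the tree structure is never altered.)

Step 1 (down 0): focus=I path=0 depth=1 children=[] left=[] right=['Z', 'E', 'X'] parent=K
Step 2 (up): focus=K path=root depth=0 children=['I', 'Z', 'E', 'X'] (at root)
Step 3 (down 0): focus=I path=0 depth=1 children=[] left=[] right=['Z', 'E', 'X'] parent=K
Step 4 (right): focus=Z path=1 depth=1 children=['G'] left=['I'] right=['E', 'X'] parent=K
Step 5 (up): focus=K path=root depth=0 children=['I', 'Z', 'E', 'X'] (at root)
Step 6 (down 3): focus=X path=3 depth=1 children=[] left=['I', 'Z', 'E'] right=[] parent=K
Step 7 (left): focus=E path=2 depth=1 children=[] left=['I', 'Z'] right=['X'] parent=K
Step 8 (set A): focus=A path=2 depth=1 children=[] left=['I', 'Z'] right=['X'] parent=K

Answer: K(I Z(G) A X)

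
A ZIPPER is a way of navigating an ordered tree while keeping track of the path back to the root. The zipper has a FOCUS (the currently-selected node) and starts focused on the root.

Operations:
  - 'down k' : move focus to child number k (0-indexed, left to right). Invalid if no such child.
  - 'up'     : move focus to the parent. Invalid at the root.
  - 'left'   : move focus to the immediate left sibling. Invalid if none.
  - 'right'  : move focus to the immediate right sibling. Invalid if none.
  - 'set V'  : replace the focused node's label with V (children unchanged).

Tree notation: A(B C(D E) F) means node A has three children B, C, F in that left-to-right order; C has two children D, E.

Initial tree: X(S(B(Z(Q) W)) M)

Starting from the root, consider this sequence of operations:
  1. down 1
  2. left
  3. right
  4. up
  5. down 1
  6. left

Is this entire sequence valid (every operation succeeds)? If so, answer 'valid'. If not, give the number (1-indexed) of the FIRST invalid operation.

Answer: valid

Derivation:
Step 1 (down 1): focus=M path=1 depth=1 children=[] left=['S'] right=[] parent=X
Step 2 (left): focus=S path=0 depth=1 children=['B'] left=[] right=['M'] parent=X
Step 3 (right): focus=M path=1 depth=1 children=[] left=['S'] right=[] parent=X
Step 4 (up): focus=X path=root depth=0 children=['S', 'M'] (at root)
Step 5 (down 1): focus=M path=1 depth=1 children=[] left=['S'] right=[] parent=X
Step 6 (left): focus=S path=0 depth=1 children=['B'] left=[] right=['M'] parent=X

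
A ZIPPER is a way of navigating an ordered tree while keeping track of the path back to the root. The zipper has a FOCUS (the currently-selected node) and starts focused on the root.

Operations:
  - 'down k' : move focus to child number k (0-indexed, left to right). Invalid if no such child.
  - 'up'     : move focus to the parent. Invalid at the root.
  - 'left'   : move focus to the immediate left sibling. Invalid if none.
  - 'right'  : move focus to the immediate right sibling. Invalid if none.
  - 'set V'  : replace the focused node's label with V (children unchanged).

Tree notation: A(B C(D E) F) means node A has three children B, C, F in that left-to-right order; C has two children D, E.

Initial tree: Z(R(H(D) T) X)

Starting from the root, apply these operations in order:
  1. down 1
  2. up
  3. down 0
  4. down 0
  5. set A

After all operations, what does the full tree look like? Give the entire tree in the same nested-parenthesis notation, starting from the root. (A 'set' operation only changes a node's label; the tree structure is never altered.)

Answer: Z(R(A(D) T) X)

Derivation:
Step 1 (down 1): focus=X path=1 depth=1 children=[] left=['R'] right=[] parent=Z
Step 2 (up): focus=Z path=root depth=0 children=['R', 'X'] (at root)
Step 3 (down 0): focus=R path=0 depth=1 children=['H', 'T'] left=[] right=['X'] parent=Z
Step 4 (down 0): focus=H path=0/0 depth=2 children=['D'] left=[] right=['T'] parent=R
Step 5 (set A): focus=A path=0/0 depth=2 children=['D'] left=[] right=['T'] parent=R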